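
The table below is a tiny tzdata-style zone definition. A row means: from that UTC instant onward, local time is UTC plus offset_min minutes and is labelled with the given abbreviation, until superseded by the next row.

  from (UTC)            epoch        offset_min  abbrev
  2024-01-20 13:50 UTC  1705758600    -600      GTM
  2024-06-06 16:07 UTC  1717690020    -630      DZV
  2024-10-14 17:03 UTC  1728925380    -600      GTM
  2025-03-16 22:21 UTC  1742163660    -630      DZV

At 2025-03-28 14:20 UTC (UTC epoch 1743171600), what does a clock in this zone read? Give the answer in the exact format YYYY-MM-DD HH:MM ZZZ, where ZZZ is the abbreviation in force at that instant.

2025-03-28 03:50 DZV

Query: 2025-03-28 14:20 UTC
Rule 4/4 (DZV, -10:30): 2025-03-16 22:21 UTC ≤ query < +∞
14·60 + 20 - 630 = 230 min
230 = 0·1440 + 230; 230 = 3·60 + 50 → 03:50, same day
→ 2025-03-28 03:50 DZV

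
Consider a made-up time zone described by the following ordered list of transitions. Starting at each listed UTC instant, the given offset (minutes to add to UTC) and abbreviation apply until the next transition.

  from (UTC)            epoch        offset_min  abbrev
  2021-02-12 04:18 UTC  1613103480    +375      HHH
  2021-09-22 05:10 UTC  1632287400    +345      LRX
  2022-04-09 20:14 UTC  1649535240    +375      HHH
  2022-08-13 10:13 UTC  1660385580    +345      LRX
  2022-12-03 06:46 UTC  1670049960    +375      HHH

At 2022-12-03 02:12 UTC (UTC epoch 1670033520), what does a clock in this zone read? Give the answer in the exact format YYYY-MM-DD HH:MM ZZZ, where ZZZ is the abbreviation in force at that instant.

2022-12-03 07:57 LRX

Query: 2022-12-03 02:12 UTC
Rule 4/5 (LRX, +05:45): 2022-08-13 10:13 UTC ≤ query < 2022-12-03 06:46 UTC
2·60 + 12 + 345 = 477 min
477 = 0·1440 + 477; 477 = 7·60 + 57 → 07:57, same day
→ 2022-12-03 07:57 LRX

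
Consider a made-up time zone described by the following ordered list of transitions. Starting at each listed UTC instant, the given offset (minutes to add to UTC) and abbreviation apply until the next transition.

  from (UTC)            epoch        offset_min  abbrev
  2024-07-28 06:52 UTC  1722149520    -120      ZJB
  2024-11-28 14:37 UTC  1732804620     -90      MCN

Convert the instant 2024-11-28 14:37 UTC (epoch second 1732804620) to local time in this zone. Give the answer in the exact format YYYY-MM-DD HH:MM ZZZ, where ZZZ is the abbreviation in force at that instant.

Query: 2024-11-28 14:37 UTC
Rule 2/2 (MCN, -01:30): 2024-11-28 14:37 UTC ≤ query < +∞
14·60 + 37 - 90 = 787 min
787 = 0·1440 + 787; 787 = 13·60 + 7 → 13:07, same day
→ 2024-11-28 13:07 MCN

2024-11-28 13:07 MCN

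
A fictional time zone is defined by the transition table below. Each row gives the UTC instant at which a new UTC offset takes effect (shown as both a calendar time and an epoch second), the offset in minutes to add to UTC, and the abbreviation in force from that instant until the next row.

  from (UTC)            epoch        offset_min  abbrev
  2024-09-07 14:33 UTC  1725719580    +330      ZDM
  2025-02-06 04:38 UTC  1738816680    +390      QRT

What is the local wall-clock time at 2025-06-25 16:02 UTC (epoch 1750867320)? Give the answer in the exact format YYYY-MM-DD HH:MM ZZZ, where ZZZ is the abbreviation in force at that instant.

Query: 2025-06-25 16:02 UTC
Rule 2/2 (QRT, +06:30): 2025-02-06 04:38 UTC ≤ query < +∞
16·60 + 2 + 390 = 1352 min
1352 = 0·1440 + 1352; 1352 = 22·60 + 32 → 22:32, same day
→ 2025-06-25 22:32 QRT

2025-06-25 22:32 QRT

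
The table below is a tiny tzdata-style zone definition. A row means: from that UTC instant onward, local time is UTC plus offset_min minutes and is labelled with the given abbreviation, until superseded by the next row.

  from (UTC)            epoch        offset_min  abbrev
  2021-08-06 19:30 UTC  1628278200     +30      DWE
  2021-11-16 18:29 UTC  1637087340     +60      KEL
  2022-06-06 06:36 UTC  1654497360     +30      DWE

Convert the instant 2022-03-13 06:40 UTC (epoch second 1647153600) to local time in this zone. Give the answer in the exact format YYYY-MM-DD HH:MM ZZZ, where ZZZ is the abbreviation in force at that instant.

2022-03-13 07:40 KEL

Query: 2022-03-13 06:40 UTC
Rule 2/3 (KEL, +01:00): 2021-11-16 18:29 UTC ≤ query < 2022-06-06 06:36 UTC
6·60 + 40 + 60 = 460 min
460 = 0·1440 + 460; 460 = 7·60 + 40 → 07:40, same day
→ 2022-03-13 07:40 KEL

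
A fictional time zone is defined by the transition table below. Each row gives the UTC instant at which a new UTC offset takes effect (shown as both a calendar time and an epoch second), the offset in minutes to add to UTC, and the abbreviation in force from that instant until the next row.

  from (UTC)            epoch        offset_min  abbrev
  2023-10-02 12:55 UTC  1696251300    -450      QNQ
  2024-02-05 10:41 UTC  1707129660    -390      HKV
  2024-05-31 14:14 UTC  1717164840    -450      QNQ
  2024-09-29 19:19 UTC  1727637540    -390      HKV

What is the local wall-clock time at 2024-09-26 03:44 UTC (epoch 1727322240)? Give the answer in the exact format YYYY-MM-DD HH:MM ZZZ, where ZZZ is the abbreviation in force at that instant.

Query: 2024-09-26 03:44 UTC
Rule 3/4 (QNQ, -07:30): 2024-05-31 14:14 UTC ≤ query < 2024-09-29 19:19 UTC
3·60 + 44 - 450 = -226 min
-226 = -1·1440 + 1214; 1214 = 20·60 + 14 → 20:14, 2024-09-26 - 1 day = 2024-09-25
→ 2024-09-25 20:14 QNQ

2024-09-25 20:14 QNQ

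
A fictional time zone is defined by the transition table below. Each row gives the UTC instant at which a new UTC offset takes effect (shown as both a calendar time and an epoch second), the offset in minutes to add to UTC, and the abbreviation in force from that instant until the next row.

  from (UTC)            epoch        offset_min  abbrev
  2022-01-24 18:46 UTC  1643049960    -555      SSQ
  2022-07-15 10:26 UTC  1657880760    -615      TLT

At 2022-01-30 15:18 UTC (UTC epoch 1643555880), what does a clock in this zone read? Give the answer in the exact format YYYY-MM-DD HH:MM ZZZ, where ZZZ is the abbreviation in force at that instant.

2022-01-30 06:03 SSQ

Query: 2022-01-30 15:18 UTC
Rule 1/2 (SSQ, -09:15): 2022-01-24 18:46 UTC ≤ query < 2022-07-15 10:26 UTC
15·60 + 18 - 555 = 363 min
363 = 0·1440 + 363; 363 = 6·60 + 3 → 06:03, same day
→ 2022-01-30 06:03 SSQ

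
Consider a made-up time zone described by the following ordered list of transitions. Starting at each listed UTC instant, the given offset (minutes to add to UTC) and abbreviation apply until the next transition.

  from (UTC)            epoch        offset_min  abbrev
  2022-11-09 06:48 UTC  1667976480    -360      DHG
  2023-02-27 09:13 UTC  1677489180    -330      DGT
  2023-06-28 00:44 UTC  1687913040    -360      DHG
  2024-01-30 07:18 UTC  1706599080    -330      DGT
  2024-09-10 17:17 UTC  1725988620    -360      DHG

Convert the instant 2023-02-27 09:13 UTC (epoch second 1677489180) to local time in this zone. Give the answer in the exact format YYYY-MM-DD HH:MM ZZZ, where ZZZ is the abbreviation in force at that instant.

2023-02-27 03:43 DGT

Query: 2023-02-27 09:13 UTC
Rule 2/5 (DGT, -05:30): 2023-02-27 09:13 UTC ≤ query < 2023-06-28 00:44 UTC
9·60 + 13 - 330 = 223 min
223 = 0·1440 + 223; 223 = 3·60 + 43 → 03:43, same day
→ 2023-02-27 03:43 DGT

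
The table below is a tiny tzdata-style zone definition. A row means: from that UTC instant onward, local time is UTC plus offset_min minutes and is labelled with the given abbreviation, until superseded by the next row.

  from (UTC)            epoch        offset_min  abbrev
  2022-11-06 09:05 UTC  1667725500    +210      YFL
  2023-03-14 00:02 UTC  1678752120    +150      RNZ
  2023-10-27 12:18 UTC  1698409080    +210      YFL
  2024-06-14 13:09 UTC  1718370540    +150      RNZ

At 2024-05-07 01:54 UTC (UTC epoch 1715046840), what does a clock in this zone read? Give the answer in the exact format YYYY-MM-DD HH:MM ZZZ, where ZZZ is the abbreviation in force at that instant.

2024-05-07 05:24 YFL

Query: 2024-05-07 01:54 UTC
Rule 3/4 (YFL, +03:30): 2023-10-27 12:18 UTC ≤ query < 2024-06-14 13:09 UTC
1·60 + 54 + 210 = 324 min
324 = 0·1440 + 324; 324 = 5·60 + 24 → 05:24, same day
→ 2024-05-07 05:24 YFL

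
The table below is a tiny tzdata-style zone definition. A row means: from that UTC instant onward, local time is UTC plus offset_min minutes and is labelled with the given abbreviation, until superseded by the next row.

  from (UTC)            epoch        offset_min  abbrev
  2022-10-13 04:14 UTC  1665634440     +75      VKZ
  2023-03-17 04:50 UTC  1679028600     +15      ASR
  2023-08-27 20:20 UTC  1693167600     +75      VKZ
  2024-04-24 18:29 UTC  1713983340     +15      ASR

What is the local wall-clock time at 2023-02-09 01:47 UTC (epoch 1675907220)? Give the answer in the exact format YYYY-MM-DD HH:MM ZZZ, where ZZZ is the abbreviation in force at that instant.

Query: 2023-02-09 01:47 UTC
Rule 1/4 (VKZ, +01:15): 2022-10-13 04:14 UTC ≤ query < 2023-03-17 04:50 UTC
1·60 + 47 + 75 = 182 min
182 = 0·1440 + 182; 182 = 3·60 + 2 → 03:02, same day
→ 2023-02-09 03:02 VKZ

2023-02-09 03:02 VKZ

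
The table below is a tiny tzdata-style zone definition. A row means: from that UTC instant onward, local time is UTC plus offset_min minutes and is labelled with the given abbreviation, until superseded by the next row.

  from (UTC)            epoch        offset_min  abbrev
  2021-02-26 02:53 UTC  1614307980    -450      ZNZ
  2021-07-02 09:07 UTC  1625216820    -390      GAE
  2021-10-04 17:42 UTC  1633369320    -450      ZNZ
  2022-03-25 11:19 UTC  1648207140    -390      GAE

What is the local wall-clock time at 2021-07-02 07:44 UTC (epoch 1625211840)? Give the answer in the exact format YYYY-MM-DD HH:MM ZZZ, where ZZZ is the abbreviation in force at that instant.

2021-07-02 00:14 ZNZ

Query: 2021-07-02 07:44 UTC
Rule 1/4 (ZNZ, -07:30): 2021-02-26 02:53 UTC ≤ query < 2021-07-02 09:07 UTC
7·60 + 44 - 450 = 14 min
14 = 0·1440 + 14; 14 = 0·60 + 14 → 00:14, same day
→ 2021-07-02 00:14 ZNZ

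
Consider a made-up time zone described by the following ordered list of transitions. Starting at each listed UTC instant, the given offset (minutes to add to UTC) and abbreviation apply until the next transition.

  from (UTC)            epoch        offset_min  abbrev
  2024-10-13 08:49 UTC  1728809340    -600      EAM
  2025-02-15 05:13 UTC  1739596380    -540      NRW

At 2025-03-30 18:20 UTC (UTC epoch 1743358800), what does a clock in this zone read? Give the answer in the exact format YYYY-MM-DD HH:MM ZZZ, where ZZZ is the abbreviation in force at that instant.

Query: 2025-03-30 18:20 UTC
Rule 2/2 (NRW, -09:00): 2025-02-15 05:13 UTC ≤ query < +∞
18·60 + 20 - 540 = 560 min
560 = 0·1440 + 560; 560 = 9·60 + 20 → 09:20, same day
→ 2025-03-30 09:20 NRW

2025-03-30 09:20 NRW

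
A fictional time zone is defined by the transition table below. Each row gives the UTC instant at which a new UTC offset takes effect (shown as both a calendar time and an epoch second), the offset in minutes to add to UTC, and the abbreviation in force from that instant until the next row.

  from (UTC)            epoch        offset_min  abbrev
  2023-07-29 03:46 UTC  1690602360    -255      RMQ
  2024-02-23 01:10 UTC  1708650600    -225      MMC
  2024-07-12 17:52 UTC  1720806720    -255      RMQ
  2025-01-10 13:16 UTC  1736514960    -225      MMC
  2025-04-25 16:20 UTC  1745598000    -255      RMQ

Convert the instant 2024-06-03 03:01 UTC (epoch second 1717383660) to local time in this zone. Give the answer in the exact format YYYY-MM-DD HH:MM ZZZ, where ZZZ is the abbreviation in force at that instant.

Query: 2024-06-03 03:01 UTC
Rule 2/5 (MMC, -03:45): 2024-02-23 01:10 UTC ≤ query < 2024-07-12 17:52 UTC
3·60 + 1 - 225 = -44 min
-44 = -1·1440 + 1396; 1396 = 23·60 + 16 → 23:16, 2024-06-03 - 1 day = 2024-06-02
→ 2024-06-02 23:16 MMC

2024-06-02 23:16 MMC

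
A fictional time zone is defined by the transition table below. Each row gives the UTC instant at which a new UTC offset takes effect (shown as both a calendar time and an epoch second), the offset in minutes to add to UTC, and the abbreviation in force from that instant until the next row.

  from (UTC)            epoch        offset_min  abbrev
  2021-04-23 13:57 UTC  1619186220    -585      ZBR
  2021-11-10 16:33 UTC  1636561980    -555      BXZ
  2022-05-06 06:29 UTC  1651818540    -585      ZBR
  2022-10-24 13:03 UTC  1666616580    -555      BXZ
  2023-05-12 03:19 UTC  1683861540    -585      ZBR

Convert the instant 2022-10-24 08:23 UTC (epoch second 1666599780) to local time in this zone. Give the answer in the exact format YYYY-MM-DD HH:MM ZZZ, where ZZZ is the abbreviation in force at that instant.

2022-10-23 22:38 ZBR

Query: 2022-10-24 08:23 UTC
Rule 3/5 (ZBR, -09:45): 2022-05-06 06:29 UTC ≤ query < 2022-10-24 13:03 UTC
8·60 + 23 - 585 = -82 min
-82 = -1·1440 + 1358; 1358 = 22·60 + 38 → 22:38, 2022-10-24 - 1 day = 2022-10-23
→ 2022-10-23 22:38 ZBR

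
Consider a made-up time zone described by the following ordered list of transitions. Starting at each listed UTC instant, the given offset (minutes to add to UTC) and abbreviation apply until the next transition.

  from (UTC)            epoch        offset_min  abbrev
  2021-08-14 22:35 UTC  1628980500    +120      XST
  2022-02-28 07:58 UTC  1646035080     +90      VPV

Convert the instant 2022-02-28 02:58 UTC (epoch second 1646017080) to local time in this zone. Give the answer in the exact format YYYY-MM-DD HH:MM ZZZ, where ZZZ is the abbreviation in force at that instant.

2022-02-28 04:58 XST

Query: 2022-02-28 02:58 UTC
Rule 1/2 (XST, +02:00): 2021-08-14 22:35 UTC ≤ query < 2022-02-28 07:58 UTC
2·60 + 58 + 120 = 298 min
298 = 0·1440 + 298; 298 = 4·60 + 58 → 04:58, same day
→ 2022-02-28 04:58 XST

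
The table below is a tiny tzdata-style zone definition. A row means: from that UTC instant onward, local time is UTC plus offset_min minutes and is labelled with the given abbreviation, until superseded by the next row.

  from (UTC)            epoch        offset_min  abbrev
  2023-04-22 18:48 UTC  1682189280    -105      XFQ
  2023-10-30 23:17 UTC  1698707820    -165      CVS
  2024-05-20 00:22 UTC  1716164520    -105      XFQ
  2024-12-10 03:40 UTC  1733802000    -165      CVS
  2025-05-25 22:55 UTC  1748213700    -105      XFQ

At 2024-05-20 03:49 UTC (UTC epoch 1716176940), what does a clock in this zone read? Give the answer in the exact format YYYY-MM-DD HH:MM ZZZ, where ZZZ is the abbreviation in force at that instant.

2024-05-20 02:04 XFQ

Query: 2024-05-20 03:49 UTC
Rule 3/5 (XFQ, -01:45): 2024-05-20 00:22 UTC ≤ query < 2024-12-10 03:40 UTC
3·60 + 49 - 105 = 124 min
124 = 0·1440 + 124; 124 = 2·60 + 4 → 02:04, same day
→ 2024-05-20 02:04 XFQ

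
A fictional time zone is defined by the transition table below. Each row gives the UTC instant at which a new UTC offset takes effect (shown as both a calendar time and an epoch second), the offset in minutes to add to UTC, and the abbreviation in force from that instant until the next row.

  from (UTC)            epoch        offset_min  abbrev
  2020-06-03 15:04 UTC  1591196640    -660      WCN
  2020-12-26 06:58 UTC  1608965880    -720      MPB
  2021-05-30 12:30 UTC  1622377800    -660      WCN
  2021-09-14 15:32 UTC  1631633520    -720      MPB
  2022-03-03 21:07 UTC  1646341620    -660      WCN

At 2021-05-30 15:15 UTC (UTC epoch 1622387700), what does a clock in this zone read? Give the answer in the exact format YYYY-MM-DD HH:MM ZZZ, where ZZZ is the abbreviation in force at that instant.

2021-05-30 04:15 WCN

Query: 2021-05-30 15:15 UTC
Rule 3/5 (WCN, -11:00): 2021-05-30 12:30 UTC ≤ query < 2021-09-14 15:32 UTC
15·60 + 15 - 660 = 255 min
255 = 0·1440 + 255; 255 = 4·60 + 15 → 04:15, same day
→ 2021-05-30 04:15 WCN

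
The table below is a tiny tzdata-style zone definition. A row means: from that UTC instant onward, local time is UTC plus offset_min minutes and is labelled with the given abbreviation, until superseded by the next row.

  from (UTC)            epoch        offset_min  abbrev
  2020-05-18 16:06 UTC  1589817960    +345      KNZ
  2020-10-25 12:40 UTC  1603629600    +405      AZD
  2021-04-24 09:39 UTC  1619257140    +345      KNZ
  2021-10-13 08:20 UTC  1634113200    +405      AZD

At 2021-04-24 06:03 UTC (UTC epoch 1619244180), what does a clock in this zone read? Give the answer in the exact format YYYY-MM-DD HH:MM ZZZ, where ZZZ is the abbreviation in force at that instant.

Query: 2021-04-24 06:03 UTC
Rule 2/4 (AZD, +06:45): 2020-10-25 12:40 UTC ≤ query < 2021-04-24 09:39 UTC
6·60 + 3 + 405 = 768 min
768 = 0·1440 + 768; 768 = 12·60 + 48 → 12:48, same day
→ 2021-04-24 12:48 AZD

2021-04-24 12:48 AZD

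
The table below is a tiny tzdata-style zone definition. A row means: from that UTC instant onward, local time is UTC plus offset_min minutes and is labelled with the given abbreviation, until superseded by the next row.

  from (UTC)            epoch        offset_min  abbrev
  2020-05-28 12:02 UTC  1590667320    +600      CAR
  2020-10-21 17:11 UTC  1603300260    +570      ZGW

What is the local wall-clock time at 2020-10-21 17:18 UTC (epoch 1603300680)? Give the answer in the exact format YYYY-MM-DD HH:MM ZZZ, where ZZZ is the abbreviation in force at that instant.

Query: 2020-10-21 17:18 UTC
Rule 2/2 (ZGW, +09:30): 2020-10-21 17:11 UTC ≤ query < +∞
17·60 + 18 + 570 = 1608 min
1608 = 1·1440 + 168; 168 = 2·60 + 48 → 02:48, 2020-10-21 + 1 day = 2020-10-22
→ 2020-10-22 02:48 ZGW

2020-10-22 02:48 ZGW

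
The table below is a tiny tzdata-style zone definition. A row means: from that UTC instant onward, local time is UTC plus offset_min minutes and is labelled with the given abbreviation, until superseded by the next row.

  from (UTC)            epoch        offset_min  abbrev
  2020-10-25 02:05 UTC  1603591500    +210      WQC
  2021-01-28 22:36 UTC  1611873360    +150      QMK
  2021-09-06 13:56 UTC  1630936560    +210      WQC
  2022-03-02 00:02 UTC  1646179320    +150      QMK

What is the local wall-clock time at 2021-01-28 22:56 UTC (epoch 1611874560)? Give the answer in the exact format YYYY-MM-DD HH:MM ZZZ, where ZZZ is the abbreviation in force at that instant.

Query: 2021-01-28 22:56 UTC
Rule 2/4 (QMK, +02:30): 2021-01-28 22:36 UTC ≤ query < 2021-09-06 13:56 UTC
22·60 + 56 + 150 = 1526 min
1526 = 1·1440 + 86; 86 = 1·60 + 26 → 01:26, 2021-01-28 + 1 day = 2021-01-29
→ 2021-01-29 01:26 QMK

2021-01-29 01:26 QMK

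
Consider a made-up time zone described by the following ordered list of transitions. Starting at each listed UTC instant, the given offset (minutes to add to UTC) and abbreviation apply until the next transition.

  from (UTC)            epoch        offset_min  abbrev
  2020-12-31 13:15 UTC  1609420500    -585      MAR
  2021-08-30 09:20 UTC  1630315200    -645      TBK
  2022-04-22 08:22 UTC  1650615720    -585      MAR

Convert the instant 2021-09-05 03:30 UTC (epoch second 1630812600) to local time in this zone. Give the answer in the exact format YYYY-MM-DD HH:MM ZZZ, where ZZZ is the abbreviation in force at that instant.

Query: 2021-09-05 03:30 UTC
Rule 2/3 (TBK, -10:45): 2021-08-30 09:20 UTC ≤ query < 2022-04-22 08:22 UTC
3·60 + 30 - 645 = -435 min
-435 = -1·1440 + 1005; 1005 = 16·60 + 45 → 16:45, 2021-09-05 - 1 day = 2021-09-04
→ 2021-09-04 16:45 TBK

2021-09-04 16:45 TBK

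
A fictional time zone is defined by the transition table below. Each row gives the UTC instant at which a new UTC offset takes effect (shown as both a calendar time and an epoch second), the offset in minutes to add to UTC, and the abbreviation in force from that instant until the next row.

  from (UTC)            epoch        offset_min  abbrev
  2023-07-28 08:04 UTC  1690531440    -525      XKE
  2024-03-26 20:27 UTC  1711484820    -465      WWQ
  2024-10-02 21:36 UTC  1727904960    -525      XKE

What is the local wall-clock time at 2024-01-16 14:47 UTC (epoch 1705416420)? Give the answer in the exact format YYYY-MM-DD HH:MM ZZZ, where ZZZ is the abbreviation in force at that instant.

2024-01-16 06:02 XKE

Query: 2024-01-16 14:47 UTC
Rule 1/3 (XKE, -08:45): 2023-07-28 08:04 UTC ≤ query < 2024-03-26 20:27 UTC
14·60 + 47 - 525 = 362 min
362 = 0·1440 + 362; 362 = 6·60 + 2 → 06:02, same day
→ 2024-01-16 06:02 XKE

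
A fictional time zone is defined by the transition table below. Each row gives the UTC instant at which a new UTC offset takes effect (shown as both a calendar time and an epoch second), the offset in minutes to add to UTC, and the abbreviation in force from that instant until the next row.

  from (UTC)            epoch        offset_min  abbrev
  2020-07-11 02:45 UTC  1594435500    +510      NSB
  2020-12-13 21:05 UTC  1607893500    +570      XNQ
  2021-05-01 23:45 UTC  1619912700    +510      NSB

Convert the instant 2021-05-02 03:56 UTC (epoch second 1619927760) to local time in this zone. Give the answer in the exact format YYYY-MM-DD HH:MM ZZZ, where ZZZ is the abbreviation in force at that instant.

2021-05-02 12:26 NSB

Query: 2021-05-02 03:56 UTC
Rule 3/3 (NSB, +08:30): 2021-05-01 23:45 UTC ≤ query < +∞
3·60 + 56 + 510 = 746 min
746 = 0·1440 + 746; 746 = 12·60 + 26 → 12:26, same day
→ 2021-05-02 12:26 NSB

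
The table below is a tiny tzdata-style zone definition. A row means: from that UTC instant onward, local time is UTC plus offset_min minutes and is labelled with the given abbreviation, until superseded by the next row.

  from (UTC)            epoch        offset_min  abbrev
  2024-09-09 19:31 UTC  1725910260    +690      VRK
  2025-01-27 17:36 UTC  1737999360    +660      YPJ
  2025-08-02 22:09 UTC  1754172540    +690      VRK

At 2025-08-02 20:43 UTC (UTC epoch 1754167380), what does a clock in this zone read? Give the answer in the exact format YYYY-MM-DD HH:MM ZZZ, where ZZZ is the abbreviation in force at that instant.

2025-08-03 07:43 YPJ

Query: 2025-08-02 20:43 UTC
Rule 2/3 (YPJ, +11:00): 2025-01-27 17:36 UTC ≤ query < 2025-08-02 22:09 UTC
20·60 + 43 + 660 = 1903 min
1903 = 1·1440 + 463; 463 = 7·60 + 43 → 07:43, 2025-08-02 + 1 day = 2025-08-03
→ 2025-08-03 07:43 YPJ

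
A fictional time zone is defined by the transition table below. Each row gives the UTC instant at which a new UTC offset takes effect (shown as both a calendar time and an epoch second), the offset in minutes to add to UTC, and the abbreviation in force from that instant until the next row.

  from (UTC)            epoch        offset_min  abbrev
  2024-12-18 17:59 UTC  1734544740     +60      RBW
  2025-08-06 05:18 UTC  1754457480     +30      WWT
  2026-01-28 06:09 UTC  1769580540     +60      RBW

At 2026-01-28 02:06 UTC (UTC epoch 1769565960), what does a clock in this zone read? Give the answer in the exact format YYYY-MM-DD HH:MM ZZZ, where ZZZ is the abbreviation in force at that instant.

2026-01-28 02:36 WWT

Query: 2026-01-28 02:06 UTC
Rule 2/3 (WWT, +00:30): 2025-08-06 05:18 UTC ≤ query < 2026-01-28 06:09 UTC
2·60 + 6 + 30 = 156 min
156 = 0·1440 + 156; 156 = 2·60 + 36 → 02:36, same day
→ 2026-01-28 02:36 WWT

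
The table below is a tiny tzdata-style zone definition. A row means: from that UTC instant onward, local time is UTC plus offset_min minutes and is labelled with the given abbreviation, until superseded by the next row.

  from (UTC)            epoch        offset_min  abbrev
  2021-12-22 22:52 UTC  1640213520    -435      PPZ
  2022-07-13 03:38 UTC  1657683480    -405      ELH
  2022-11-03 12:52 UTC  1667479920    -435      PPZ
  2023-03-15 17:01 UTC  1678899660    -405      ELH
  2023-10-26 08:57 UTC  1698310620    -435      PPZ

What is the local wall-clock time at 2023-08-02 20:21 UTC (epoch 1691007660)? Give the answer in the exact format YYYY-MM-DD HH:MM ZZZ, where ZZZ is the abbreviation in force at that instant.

Query: 2023-08-02 20:21 UTC
Rule 4/5 (ELH, -06:45): 2023-03-15 17:01 UTC ≤ query < 2023-10-26 08:57 UTC
20·60 + 21 - 405 = 816 min
816 = 0·1440 + 816; 816 = 13·60 + 36 → 13:36, same day
→ 2023-08-02 13:36 ELH

2023-08-02 13:36 ELH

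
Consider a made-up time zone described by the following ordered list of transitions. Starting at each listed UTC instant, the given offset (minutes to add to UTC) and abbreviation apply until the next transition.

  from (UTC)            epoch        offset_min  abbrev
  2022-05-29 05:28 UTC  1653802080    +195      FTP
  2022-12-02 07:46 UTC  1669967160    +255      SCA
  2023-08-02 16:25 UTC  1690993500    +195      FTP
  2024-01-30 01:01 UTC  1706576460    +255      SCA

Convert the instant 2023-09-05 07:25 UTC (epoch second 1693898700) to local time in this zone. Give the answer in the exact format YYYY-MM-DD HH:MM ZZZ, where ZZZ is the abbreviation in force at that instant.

2023-09-05 10:40 FTP

Query: 2023-09-05 07:25 UTC
Rule 3/4 (FTP, +03:15): 2023-08-02 16:25 UTC ≤ query < 2024-01-30 01:01 UTC
7·60 + 25 + 195 = 640 min
640 = 0·1440 + 640; 640 = 10·60 + 40 → 10:40, same day
→ 2023-09-05 10:40 FTP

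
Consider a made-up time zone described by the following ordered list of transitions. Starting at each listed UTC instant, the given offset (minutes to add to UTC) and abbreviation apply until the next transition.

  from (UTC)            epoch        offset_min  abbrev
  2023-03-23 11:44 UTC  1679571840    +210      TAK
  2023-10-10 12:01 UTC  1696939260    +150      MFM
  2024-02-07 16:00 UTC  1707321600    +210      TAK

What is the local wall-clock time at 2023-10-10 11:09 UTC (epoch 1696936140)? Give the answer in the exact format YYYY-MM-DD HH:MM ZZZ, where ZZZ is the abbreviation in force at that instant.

2023-10-10 14:39 TAK

Query: 2023-10-10 11:09 UTC
Rule 1/3 (TAK, +03:30): 2023-03-23 11:44 UTC ≤ query < 2023-10-10 12:01 UTC
11·60 + 9 + 210 = 879 min
879 = 0·1440 + 879; 879 = 14·60 + 39 → 14:39, same day
→ 2023-10-10 14:39 TAK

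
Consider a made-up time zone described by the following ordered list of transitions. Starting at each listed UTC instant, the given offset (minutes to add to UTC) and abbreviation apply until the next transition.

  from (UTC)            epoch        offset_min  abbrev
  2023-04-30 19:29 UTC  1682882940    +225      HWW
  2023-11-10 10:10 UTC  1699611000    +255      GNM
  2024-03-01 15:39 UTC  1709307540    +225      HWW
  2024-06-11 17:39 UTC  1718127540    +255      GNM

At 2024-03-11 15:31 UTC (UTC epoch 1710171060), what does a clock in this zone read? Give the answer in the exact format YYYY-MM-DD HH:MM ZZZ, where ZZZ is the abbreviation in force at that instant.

2024-03-11 19:16 HWW

Query: 2024-03-11 15:31 UTC
Rule 3/4 (HWW, +03:45): 2024-03-01 15:39 UTC ≤ query < 2024-06-11 17:39 UTC
15·60 + 31 + 225 = 1156 min
1156 = 0·1440 + 1156; 1156 = 19·60 + 16 → 19:16, same day
→ 2024-03-11 19:16 HWW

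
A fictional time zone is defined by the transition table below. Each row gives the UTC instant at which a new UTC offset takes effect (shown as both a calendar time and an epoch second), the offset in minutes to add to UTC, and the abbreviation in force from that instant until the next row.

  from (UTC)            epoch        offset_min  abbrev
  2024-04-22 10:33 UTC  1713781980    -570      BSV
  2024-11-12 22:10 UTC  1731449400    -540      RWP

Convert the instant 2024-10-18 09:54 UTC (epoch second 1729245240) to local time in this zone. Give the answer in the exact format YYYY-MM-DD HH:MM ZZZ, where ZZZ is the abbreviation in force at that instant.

2024-10-18 00:24 BSV

Query: 2024-10-18 09:54 UTC
Rule 1/2 (BSV, -09:30): 2024-04-22 10:33 UTC ≤ query < 2024-11-12 22:10 UTC
9·60 + 54 - 570 = 24 min
24 = 0·1440 + 24; 24 = 0·60 + 24 → 00:24, same day
→ 2024-10-18 00:24 BSV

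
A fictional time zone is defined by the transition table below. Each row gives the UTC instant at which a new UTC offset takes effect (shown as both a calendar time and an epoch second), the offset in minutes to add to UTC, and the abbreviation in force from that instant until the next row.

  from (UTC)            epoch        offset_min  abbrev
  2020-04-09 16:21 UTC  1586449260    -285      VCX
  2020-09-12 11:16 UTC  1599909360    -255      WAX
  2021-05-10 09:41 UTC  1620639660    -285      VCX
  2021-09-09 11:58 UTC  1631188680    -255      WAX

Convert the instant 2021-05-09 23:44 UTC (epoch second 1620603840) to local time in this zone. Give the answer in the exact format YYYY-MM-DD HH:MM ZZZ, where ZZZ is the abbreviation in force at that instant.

Query: 2021-05-09 23:44 UTC
Rule 2/4 (WAX, -04:15): 2020-09-12 11:16 UTC ≤ query < 2021-05-10 09:41 UTC
23·60 + 44 - 255 = 1169 min
1169 = 0·1440 + 1169; 1169 = 19·60 + 29 → 19:29, same day
→ 2021-05-09 19:29 WAX

2021-05-09 19:29 WAX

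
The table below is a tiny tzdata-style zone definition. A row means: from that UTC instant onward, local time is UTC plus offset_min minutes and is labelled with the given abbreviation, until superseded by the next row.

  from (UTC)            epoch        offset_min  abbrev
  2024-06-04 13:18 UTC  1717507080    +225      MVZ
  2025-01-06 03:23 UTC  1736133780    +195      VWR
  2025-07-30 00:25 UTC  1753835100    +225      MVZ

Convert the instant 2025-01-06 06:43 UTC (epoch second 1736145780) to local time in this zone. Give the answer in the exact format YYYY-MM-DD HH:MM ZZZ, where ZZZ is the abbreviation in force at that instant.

2025-01-06 09:58 VWR

Query: 2025-01-06 06:43 UTC
Rule 2/3 (VWR, +03:15): 2025-01-06 03:23 UTC ≤ query < 2025-07-30 00:25 UTC
6·60 + 43 + 195 = 598 min
598 = 0·1440 + 598; 598 = 9·60 + 58 → 09:58, same day
→ 2025-01-06 09:58 VWR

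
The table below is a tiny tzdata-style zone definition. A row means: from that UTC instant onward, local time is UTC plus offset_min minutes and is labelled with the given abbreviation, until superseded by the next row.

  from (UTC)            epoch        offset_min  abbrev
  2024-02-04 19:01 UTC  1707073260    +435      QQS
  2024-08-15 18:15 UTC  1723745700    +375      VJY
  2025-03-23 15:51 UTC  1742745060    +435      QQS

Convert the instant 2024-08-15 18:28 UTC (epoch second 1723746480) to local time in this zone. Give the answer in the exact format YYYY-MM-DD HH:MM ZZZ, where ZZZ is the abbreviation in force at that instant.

2024-08-16 00:43 VJY

Query: 2024-08-15 18:28 UTC
Rule 2/3 (VJY, +06:15): 2024-08-15 18:15 UTC ≤ query < 2025-03-23 15:51 UTC
18·60 + 28 + 375 = 1483 min
1483 = 1·1440 + 43; 43 = 0·60 + 43 → 00:43, 2024-08-15 + 1 day = 2024-08-16
→ 2024-08-16 00:43 VJY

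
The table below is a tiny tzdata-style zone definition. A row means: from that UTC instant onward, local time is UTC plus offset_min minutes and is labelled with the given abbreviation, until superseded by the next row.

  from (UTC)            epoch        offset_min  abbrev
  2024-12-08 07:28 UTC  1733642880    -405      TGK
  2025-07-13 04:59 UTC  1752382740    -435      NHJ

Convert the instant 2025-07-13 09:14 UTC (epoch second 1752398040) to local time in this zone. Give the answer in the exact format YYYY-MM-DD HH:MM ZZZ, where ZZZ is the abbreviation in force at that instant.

2025-07-13 01:59 NHJ

Query: 2025-07-13 09:14 UTC
Rule 2/2 (NHJ, -07:15): 2025-07-13 04:59 UTC ≤ query < +∞
9·60 + 14 - 435 = 119 min
119 = 0·1440 + 119; 119 = 1·60 + 59 → 01:59, same day
→ 2025-07-13 01:59 NHJ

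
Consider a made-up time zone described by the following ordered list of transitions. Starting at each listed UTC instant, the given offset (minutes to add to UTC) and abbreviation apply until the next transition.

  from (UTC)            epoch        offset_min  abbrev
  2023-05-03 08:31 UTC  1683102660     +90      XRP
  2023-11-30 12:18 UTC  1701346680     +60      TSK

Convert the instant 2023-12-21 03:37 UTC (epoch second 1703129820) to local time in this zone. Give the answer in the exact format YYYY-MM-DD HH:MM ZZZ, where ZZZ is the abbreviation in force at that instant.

2023-12-21 04:37 TSK

Query: 2023-12-21 03:37 UTC
Rule 2/2 (TSK, +01:00): 2023-11-30 12:18 UTC ≤ query < +∞
3·60 + 37 + 60 = 277 min
277 = 0·1440 + 277; 277 = 4·60 + 37 → 04:37, same day
→ 2023-12-21 04:37 TSK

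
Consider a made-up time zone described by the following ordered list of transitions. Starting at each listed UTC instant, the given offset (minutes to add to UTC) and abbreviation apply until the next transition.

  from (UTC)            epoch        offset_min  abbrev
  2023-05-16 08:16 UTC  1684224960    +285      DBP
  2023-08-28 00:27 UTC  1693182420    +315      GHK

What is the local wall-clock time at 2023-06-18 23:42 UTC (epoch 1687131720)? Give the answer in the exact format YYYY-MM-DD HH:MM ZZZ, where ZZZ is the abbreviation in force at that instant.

2023-06-19 04:27 DBP

Query: 2023-06-18 23:42 UTC
Rule 1/2 (DBP, +04:45): 2023-05-16 08:16 UTC ≤ query < 2023-08-28 00:27 UTC
23·60 + 42 + 285 = 1707 min
1707 = 1·1440 + 267; 267 = 4·60 + 27 → 04:27, 2023-06-18 + 1 day = 2023-06-19
→ 2023-06-19 04:27 DBP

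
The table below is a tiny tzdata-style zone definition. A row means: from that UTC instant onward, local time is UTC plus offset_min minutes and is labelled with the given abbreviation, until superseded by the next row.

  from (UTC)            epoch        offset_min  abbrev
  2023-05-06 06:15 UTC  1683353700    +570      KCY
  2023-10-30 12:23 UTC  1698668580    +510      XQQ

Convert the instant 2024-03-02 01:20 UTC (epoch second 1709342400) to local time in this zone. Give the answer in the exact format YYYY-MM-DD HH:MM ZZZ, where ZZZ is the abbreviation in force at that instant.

2024-03-02 09:50 XQQ

Query: 2024-03-02 01:20 UTC
Rule 2/2 (XQQ, +08:30): 2023-10-30 12:23 UTC ≤ query < +∞
1·60 + 20 + 510 = 590 min
590 = 0·1440 + 590; 590 = 9·60 + 50 → 09:50, same day
→ 2024-03-02 09:50 XQQ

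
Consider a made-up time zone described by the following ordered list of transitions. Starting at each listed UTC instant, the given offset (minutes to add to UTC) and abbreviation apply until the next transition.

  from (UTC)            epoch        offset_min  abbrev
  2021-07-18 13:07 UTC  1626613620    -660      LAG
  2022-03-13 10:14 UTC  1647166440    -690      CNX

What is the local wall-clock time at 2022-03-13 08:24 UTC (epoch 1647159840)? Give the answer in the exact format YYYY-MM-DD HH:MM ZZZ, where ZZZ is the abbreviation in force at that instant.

Query: 2022-03-13 08:24 UTC
Rule 1/2 (LAG, -11:00): 2021-07-18 13:07 UTC ≤ query < 2022-03-13 10:14 UTC
8·60 + 24 - 660 = -156 min
-156 = -1·1440 + 1284; 1284 = 21·60 + 24 → 21:24, 2022-03-13 - 1 day = 2022-03-12
→ 2022-03-12 21:24 LAG

2022-03-12 21:24 LAG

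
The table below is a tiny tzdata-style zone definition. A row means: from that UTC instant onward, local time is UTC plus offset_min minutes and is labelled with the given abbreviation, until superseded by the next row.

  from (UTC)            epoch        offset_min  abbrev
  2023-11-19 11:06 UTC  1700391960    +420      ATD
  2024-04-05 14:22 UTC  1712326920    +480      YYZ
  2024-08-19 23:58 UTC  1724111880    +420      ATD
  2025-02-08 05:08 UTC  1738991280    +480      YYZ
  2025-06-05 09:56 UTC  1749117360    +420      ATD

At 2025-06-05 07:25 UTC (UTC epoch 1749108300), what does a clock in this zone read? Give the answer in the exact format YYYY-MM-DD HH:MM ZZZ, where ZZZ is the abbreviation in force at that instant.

Query: 2025-06-05 07:25 UTC
Rule 4/5 (YYZ, +08:00): 2025-02-08 05:08 UTC ≤ query < 2025-06-05 09:56 UTC
7·60 + 25 + 480 = 925 min
925 = 0·1440 + 925; 925 = 15·60 + 25 → 15:25, same day
→ 2025-06-05 15:25 YYZ

2025-06-05 15:25 YYZ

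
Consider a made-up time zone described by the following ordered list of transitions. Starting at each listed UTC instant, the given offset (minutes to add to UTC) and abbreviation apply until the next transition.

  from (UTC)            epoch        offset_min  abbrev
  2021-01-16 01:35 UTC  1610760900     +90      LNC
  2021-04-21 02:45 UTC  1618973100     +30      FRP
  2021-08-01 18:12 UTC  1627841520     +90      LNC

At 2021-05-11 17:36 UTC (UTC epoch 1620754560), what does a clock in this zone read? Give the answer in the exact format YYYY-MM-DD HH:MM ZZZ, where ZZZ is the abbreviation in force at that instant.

Query: 2021-05-11 17:36 UTC
Rule 2/3 (FRP, +00:30): 2021-04-21 02:45 UTC ≤ query < 2021-08-01 18:12 UTC
17·60 + 36 + 30 = 1086 min
1086 = 0·1440 + 1086; 1086 = 18·60 + 6 → 18:06, same day
→ 2021-05-11 18:06 FRP

2021-05-11 18:06 FRP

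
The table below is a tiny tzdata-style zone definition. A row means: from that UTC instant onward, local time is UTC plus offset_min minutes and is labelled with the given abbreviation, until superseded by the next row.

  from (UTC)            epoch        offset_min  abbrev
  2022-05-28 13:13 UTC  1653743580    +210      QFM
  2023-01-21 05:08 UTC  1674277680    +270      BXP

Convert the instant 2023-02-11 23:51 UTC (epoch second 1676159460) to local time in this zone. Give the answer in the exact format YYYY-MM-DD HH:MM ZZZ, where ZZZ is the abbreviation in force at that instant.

Query: 2023-02-11 23:51 UTC
Rule 2/2 (BXP, +04:30): 2023-01-21 05:08 UTC ≤ query < +∞
23·60 + 51 + 270 = 1701 min
1701 = 1·1440 + 261; 261 = 4·60 + 21 → 04:21, 2023-02-11 + 1 day = 2023-02-12
→ 2023-02-12 04:21 BXP

2023-02-12 04:21 BXP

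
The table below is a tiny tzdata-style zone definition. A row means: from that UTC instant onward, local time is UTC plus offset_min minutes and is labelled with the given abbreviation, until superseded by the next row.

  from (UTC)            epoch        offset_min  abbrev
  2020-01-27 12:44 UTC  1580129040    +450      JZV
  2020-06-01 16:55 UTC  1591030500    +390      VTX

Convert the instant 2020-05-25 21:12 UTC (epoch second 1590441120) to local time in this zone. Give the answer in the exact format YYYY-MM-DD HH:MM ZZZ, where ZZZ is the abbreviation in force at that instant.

Query: 2020-05-25 21:12 UTC
Rule 1/2 (JZV, +07:30): 2020-01-27 12:44 UTC ≤ query < 2020-06-01 16:55 UTC
21·60 + 12 + 450 = 1722 min
1722 = 1·1440 + 282; 282 = 4·60 + 42 → 04:42, 2020-05-25 + 1 day = 2020-05-26
→ 2020-05-26 04:42 JZV

2020-05-26 04:42 JZV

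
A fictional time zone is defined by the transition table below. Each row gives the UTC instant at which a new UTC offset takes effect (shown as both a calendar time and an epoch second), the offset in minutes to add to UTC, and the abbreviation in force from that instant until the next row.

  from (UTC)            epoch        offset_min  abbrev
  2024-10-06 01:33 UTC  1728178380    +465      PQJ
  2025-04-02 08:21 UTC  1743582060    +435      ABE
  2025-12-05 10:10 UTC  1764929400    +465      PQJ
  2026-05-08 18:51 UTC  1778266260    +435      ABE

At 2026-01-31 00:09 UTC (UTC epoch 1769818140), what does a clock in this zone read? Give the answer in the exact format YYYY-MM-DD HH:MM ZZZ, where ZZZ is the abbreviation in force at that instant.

Query: 2026-01-31 00:09 UTC
Rule 3/4 (PQJ, +07:45): 2025-12-05 10:10 UTC ≤ query < 2026-05-08 18:51 UTC
0·60 + 9 + 465 = 474 min
474 = 0·1440 + 474; 474 = 7·60 + 54 → 07:54, same day
→ 2026-01-31 07:54 PQJ

2026-01-31 07:54 PQJ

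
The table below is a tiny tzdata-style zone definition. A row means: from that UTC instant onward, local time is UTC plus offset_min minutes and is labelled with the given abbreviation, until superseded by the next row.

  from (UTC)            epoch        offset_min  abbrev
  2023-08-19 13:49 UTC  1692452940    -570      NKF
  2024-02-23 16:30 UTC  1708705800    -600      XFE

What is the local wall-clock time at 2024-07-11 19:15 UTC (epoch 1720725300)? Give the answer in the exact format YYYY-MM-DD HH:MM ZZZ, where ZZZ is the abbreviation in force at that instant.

2024-07-11 09:15 XFE

Query: 2024-07-11 19:15 UTC
Rule 2/2 (XFE, -10:00): 2024-02-23 16:30 UTC ≤ query < +∞
19·60 + 15 - 600 = 555 min
555 = 0·1440 + 555; 555 = 9·60 + 15 → 09:15, same day
→ 2024-07-11 09:15 XFE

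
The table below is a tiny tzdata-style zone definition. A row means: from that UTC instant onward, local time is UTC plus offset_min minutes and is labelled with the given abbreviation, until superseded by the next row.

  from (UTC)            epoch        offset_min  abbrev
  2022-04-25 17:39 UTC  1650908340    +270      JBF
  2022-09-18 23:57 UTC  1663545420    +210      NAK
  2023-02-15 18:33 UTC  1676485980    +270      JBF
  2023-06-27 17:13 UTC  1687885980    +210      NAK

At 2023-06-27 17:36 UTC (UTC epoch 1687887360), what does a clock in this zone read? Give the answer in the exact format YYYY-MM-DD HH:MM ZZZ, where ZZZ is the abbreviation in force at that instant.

2023-06-27 21:06 NAK

Query: 2023-06-27 17:36 UTC
Rule 4/4 (NAK, +03:30): 2023-06-27 17:13 UTC ≤ query < +∞
17·60 + 36 + 210 = 1266 min
1266 = 0·1440 + 1266; 1266 = 21·60 + 6 → 21:06, same day
→ 2023-06-27 21:06 NAK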